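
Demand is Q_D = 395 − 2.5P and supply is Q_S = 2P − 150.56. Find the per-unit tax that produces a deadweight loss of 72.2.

11.4

In inverse form: demand P = 158 − 0.4Q, supply P = 75.28 + 0.5Q.
Competitive equilibrium: 158 − 0.4Q = 75.28 + 0.5Q → Q* = 91.9111, P* = 121.2356.
A tax t gives ΔQ = t/0.9 and wedge t, so DWL = t²/1.8.
t²/1.8 = 72.2 → t² = 129.96 → t = 11.4.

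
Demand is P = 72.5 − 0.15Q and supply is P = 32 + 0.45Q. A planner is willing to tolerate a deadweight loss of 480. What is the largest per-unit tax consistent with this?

24

Competitive equilibrium: 72.5 − 0.15Q = 32 + 0.45Q → Q* = 67.5, P* = 62.375.
A tax t gives ΔQ = t/0.6 and wedge t, so DWL = t²/1.2.
t²/1.2 = 480 → t² = 576 → t = 24.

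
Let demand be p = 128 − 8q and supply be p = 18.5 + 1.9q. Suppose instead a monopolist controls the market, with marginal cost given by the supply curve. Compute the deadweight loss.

Competitive equilibrium: 128 − 8q = 18.5 + 1.9q → q* = 11.0606, p* = 39.5152.
Marginal revenue: MR = 128 − 16q. Set MR = MC: 128 − 16q = 18.5 + 1.9q → q_m = 6.1173.
Price p_m = 128 − 8·6.1173 = 79.0616; MC(q_m) = 18.5 + 1.9·6.1173 = 30.1229.
Competitive q* = 11.0606, so Δq = 4.9433; wedge = 79.0616 − 30.1229 = 48.9387.
The triangle = ½ × 4.9433 × 48.9387 = 120.96.

120.96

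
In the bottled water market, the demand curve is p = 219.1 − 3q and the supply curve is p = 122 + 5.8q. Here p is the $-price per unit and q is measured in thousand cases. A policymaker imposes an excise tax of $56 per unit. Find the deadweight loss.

$178.18 thousand

Competitive equilibrium: 219.1 − 3q = 122 + 5.8q → q* = 11.0341, p* = 185.9977.
With the tax, the buyer price exceeds the seller price by 56: (219.1 − 3q) − (122 + 5.8q) = 56 → q' = 4.6705.
Δq = 11.0341 − 4.6705 = 6.3636; the wedge equals the tax, 56.
Welfare loss = ½ × 6.3636 × 56 = $178.18 thousand.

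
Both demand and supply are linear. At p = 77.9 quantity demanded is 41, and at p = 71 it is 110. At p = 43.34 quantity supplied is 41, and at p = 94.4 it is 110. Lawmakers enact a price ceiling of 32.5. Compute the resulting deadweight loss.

Demand slope = (71 − 77.9)/(110 − 41) = −0.1, so p = 82 − 0.1q.
Supply slope = (94.4 − 43.34)/(110 − 41) = 0.74, so p = 13 + 0.74q.
Competitive equilibrium: 82 − 0.1q = 13 + 0.74q → q* = 82.1429, p* = 73.7857.
At the ceiling p = 32.5, quantity supplied = (32.5 − 13)/0.74 = 26.3514.
Willingness to pay at q' = 26.3514: 82 − 0.1·26.3514 = 79.3649.
Δq = 82.1429 − 26.3514 = 55.7915; wedge = 79.3649 − 32.5 = 46.8649.
DWL = ½ × 55.7915 × 46.8649 = 1307.33.

1307.33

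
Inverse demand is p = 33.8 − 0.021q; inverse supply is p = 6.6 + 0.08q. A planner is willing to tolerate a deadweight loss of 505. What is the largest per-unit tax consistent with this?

Competitive equilibrium: 33.8 − 0.021q = 6.6 + 0.08q → q* = 269.3069, p* = 28.1446.
A tax t gives Δq = t/0.101 and wedge t, so DWL = t²/0.202.
t²/0.202 = 505 → t² = 102.01 → t = 10.1.

10.1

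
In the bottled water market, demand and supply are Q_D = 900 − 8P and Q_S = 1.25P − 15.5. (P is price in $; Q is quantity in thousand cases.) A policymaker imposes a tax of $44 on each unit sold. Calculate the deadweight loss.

In inverse form: demand P = 112.5 − 0.125Q, supply P = 12.4 + 0.8Q.
Competitive equilibrium: 112.5 − 0.125Q = 12.4 + 0.8Q → Q* = 108.2162, P* = 98.973.
With the tax, the buyer price exceeds the seller price by 44: (112.5 − 0.125Q) − (12.4 + 0.8Q) = 44 → Q' = 60.6486.
ΔQ = 108.2162 − 60.6486 = 47.5676; the wedge equals the tax, 44.
Welfare loss = ½ × 47.5676 × 44 = $1046.49 thousand.

$1046.49 thousand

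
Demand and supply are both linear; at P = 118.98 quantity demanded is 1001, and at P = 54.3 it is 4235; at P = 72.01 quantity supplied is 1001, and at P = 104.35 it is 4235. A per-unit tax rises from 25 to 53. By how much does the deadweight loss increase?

Demand slope = (54.3 − 118.98)/(4235 − 1001) = −0.02, so P = 139 − 0.02Q.
Supply slope = (104.35 − 72.01)/(4235 − 1001) = 0.01, so P = 62 + 0.01Q.
Competitive equilibrium: 139 − 0.02Q = 62 + 0.01Q → Q* = 2566.6667, P* = 87.6667.
For a per-unit tax t: ΔQ = t/0.03, so DWL = ½·t·(t/0.03) = t²/0.06.
At t = 25: DWL = 10416.667. At t = 53: DWL = 46816.667.
Increase = 46816.667 − 10416.667 = 36400.

36400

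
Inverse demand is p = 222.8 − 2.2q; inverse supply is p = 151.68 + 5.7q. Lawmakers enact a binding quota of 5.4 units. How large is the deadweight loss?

51.26

Competitive equilibrium: 222.8 − 2.2q = 151.68 + 5.7q → q* = 9.0025, p* = 202.9944.
At q = 5.4: demand price = 222.8 − 2.2·5.4 = 210.92; supply price = 151.68 + 5.7·5.4 = 182.46.
Δq = 9.0025 − 5.4 = 3.6025; wedge = 210.92 − 182.46 = 28.46.
The triangle = ½ × 3.6025 × 28.46 = 51.26.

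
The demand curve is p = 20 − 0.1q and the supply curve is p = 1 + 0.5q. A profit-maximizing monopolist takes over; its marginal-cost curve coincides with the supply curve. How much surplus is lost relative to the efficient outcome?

6.14

Competitive equilibrium: 20 − 0.1q = 1 + 0.5q → q* = 31.6667, p* = 16.8333.
Marginal revenue: MR = 20 − 0.2q. Set MR = MC: 20 − 0.2q = 1 + 0.5q → q_m = 27.1429.
Price p_m = 20 − 0.1·27.1429 = 17.2857; MC(q_m) = 1 + 0.5·27.1429 = 14.5715.
Competitive q* = 31.6667, so Δq = 4.5238; wedge = 17.2857 − 14.5715 = 2.7142.
DWL = ½ × 4.5238 × 2.7142 = 6.14.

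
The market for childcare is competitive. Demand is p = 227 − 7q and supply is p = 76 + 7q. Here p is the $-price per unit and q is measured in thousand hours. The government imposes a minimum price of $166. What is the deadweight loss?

$30.04 thousand

Competitive equilibrium: 227 − 7q = 76 + 7q → q* = 10.7857, p* = 151.5.
At the floor p = 166, quantity demanded = (227 − 166)/7 = 8.7143.
Sellers' marginal cost at q' = 8.7143: 76 + 7·8.7143 = 137.0001.
Δq = 10.7857 − 8.7143 = 2.0714; wedge = 166 − 137.0001 = 28.9999.
Welfare loss = ½ × 2.0714 × 28.9999 = $30.04 thousand.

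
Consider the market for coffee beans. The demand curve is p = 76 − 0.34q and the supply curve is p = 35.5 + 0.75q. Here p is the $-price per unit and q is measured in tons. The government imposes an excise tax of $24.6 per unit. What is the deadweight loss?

$277.60

Competitive equilibrium: 76 − 0.34q = 35.5 + 0.75q → q* = 37.156, p* = 63.367.
With the tax, the buyer price exceeds the seller price by 24.6: (76 − 0.34q) − (35.5 + 0.75q) = 24.6 → q' = 14.5872.
Δq = 37.156 − 14.5872 = 22.5688; the wedge equals the tax, 24.6.
Deadweight loss = ½ × 22.5688 × 24.6 = $277.60.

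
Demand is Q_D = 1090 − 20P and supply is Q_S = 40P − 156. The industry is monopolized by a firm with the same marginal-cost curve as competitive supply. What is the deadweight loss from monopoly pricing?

2731.05

In inverse form: demand P = 54.5 − 0.05Q, supply P = 3.9 + 0.025Q.
Competitive equilibrium: 54.5 − 0.05Q = 3.9 + 0.025Q → Q* = 674.6667, P* = 20.7667.
Marginal revenue: MR = 54.5 − 0.1Q. Set MR = MC: 54.5 − 0.1Q = 3.9 + 0.025Q → Q_m = 404.8.
Price P_m = 54.5 − 0.05·404.8 = 34.26; MC(Q_m) = 3.9 + 0.025·404.8 = 14.02.
Competitive Q* = 674.6667, so ΔQ = 269.8667; wedge = 34.26 − 14.02 = 20.24.
Welfare loss = ½ × 269.8667 × 20.24 = 2731.05.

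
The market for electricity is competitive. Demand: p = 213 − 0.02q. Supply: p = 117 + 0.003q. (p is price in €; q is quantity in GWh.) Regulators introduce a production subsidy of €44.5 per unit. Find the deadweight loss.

€43048.91

Competitive equilibrium: 213 − 0.02q = 117 + 0.003q → q* = 4173.91304, p* = 129.52174.
The subsidy lowers effective supply by 44.5: p = 72.5 + 0.003q.
New quantity: 213 − 0.02q = 72.5 + 0.003q → q' = 6108.69565.
Overproduction Δq = 6108.69565 − 4173.91304 = 1934.78261; wedge = subsidy = 44.5.
The triangle = ½ × 1934.78261 × 44.5 = €43048.91.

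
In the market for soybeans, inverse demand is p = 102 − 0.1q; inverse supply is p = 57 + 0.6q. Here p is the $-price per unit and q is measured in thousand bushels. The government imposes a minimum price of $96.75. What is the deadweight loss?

Competitive equilibrium: 102 − 0.1q = 57 + 0.6q → q* = 64.2857, p* = 95.5714.
At the floor p = 96.75, quantity demanded = (102 − 96.75)/0.1 = 52.5.
Sellers' marginal cost at q' = 52.5: 57 + 0.6·52.5 = 88.5.
Δq = 64.2857 − 52.5 = 11.7857; wedge = 96.75 − 88.5 = 8.25.
DWL = ½ × 11.7857 × 8.25 = $48.62 thousand.

$48.62 thousand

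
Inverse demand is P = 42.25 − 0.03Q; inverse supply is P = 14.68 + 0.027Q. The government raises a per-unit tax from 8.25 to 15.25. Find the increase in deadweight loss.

1442.98

Competitive equilibrium: 42.25 − 0.03Q = 14.68 + 0.027Q → Q* = 483.6842, P* = 27.7395.
For a per-unit tax t: ΔQ = t/0.057, so DWL = ½·t·(t/0.057) = t²/0.114.
At t = 8.25: DWL = 597.039. At t = 15.25: DWL = 2040.022.
Increase = 2040.022 − 597.039 = 1442.98.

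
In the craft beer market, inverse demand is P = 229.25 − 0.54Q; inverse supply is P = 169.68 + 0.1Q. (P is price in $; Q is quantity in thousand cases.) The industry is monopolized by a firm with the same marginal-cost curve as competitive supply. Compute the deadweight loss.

$580.59 thousand

Competitive equilibrium: 229.25 − 0.54Q = 169.68 + 0.1Q → Q* = 93.0781, P* = 178.9878.
Marginal revenue: MR = 229.25 − 1.08Q. Set MR = MC: 229.25 − 1.08Q = 169.68 + 0.1Q → Q_m = 50.4831.
Price P_m = 229.25 − 0.54·50.4831 = 201.9891; MC(Q_m) = 169.68 + 0.1·50.4831 = 174.7283.
Competitive Q* = 93.0781, so ΔQ = 42.595; wedge = 201.9891 − 174.7283 = 27.2608.
DWL = ½ × 42.595 × 27.2608 = $580.59 thousand.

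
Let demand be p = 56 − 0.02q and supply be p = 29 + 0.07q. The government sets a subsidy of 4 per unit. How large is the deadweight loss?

88.89

Competitive equilibrium: 56 − 0.02q = 29 + 0.07q → q* = 300, p* = 50.
The subsidy lowers effective supply by 4: p = 25 + 0.07q.
New quantity: 56 − 0.02q = 25 + 0.07q → q' = 344.4444.
Overproduction Δq = 344.4444 − 300 = 44.4444; wedge = subsidy = 4.
The triangle = ½ × 44.4444 × 4 = 88.89.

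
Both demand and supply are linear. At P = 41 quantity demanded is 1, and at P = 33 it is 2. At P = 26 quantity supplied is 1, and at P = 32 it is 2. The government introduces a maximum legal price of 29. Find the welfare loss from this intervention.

2.29

Demand slope = (33 − 41)/(2 − 1) = −8, so P = 49 − 8Q.
Supply slope = (32 − 26)/(2 − 1) = 6, so P = 20 + 6Q.
Competitive equilibrium: 49 − 8Q = 20 + 6Q → Q* = 2.0714, P* = 32.4286.
At the ceiling P = 29, quantity supplied = (29 − 20)/6 = 1.5.
Willingness to pay at Q' = 1.5: 49 − 8·1.5 = 37.
ΔQ = 2.0714 − 1.5 = 0.5714; wedge = 37 − 29 = 8.
DWL = ½ × 0.5714 × 8 = 2.29.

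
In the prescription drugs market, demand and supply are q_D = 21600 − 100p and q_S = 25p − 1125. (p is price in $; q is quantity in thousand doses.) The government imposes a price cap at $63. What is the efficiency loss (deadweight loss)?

In inverse form: demand p = 216 − 0.01q, supply p = 45 + 0.04q.
Competitive equilibrium: 216 − 0.01q = 45 + 0.04q → q* = 3420, p* = 181.8.
At the ceiling p = 63, quantity supplied = (63 − 45)/0.04 = 450.
Willingness to pay at q' = 450: 216 − 0.01·450 = 211.5.
Δq = 3420 − 450 = 2970; wedge = 211.5 − 63 = 148.5.
Deadweight loss = ½ × 2970 × 148.5 = $220522.50 thousand.

$220522.50 thousand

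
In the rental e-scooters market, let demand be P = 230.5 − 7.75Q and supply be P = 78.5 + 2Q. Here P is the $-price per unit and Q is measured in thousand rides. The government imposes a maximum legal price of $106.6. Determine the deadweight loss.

Competitive equilibrium: 230.5 − 7.75Q = 78.5 + 2Q → Q* = 15.5897, P* = 109.6795.
At the ceiling P = 106.6, quantity supplied = (106.6 − 78.5)/2 = 14.05.
Willingness to pay at Q' = 14.05: 230.5 − 7.75·14.05 = 121.6125.
ΔQ = 15.5897 − 14.05 = 1.5397; wedge = 121.6125 − 106.6 = 15.0125.
Welfare loss = ½ × 1.5397 × 15.0125 = $11.56 thousand.

$11.56 thousand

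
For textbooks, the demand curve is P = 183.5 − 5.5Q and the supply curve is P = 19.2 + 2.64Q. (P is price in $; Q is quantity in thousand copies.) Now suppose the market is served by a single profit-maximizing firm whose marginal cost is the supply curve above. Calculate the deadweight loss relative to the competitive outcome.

$269.60 thousand

Competitive equilibrium: 183.5 − 5.5Q = 19.2 + 2.64Q → Q* = 20.1843, P* = 72.4865.
Marginal revenue: MR = 183.5 − 11Q. Set MR = MC: 183.5 − 11Q = 19.2 + 2.64Q → Q_m = 12.0455.
Price P_m = 183.5 − 5.5·12.0455 = 117.2498; MC(Q_m) = 19.2 + 2.64·12.0455 = 51.0001.
Competitive Q* = 20.1843, so ΔQ = 8.1388; wedge = 117.2498 − 51.0001 = 66.2497.
DWL = ½ × 8.1388 × 66.2497 = $269.60 thousand.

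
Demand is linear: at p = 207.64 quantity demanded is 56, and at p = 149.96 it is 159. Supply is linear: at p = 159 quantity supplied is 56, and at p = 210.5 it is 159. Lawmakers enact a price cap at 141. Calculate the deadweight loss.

Demand slope = (149.96 − 207.64)/(159 − 56) = −0.56, so p = 239 − 0.56q.
Supply slope = (210.5 − 159)/(159 − 56) = 0.5, so p = 131 + 0.5q.
Competitive equilibrium: 239 − 0.56q = 131 + 0.5q → q* = 101.8868, p* = 181.9434.
At the ceiling p = 141, quantity supplied = (141 − 131)/0.5 = 20.
Willingness to pay at q' = 20: 239 − 0.56·20 = 227.8.
Δq = 101.8868 − 20 = 81.8868; wedge = 227.8 − 141 = 86.8.
DWL = ½ × 81.8868 × 86.8 = 3553.89.

3553.89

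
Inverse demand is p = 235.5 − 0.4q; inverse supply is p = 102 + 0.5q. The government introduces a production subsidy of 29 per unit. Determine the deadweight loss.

467.22

Competitive equilibrium: 235.5 − 0.4q = 102 + 0.5q → q* = 148.3333, p* = 176.1667.
The subsidy lowers effective supply by 29: p = 73 + 0.5q.
New quantity: 235.5 − 0.4q = 73 + 0.5q → q' = 180.5556.
Overproduction Δq = 180.5556 − 148.3333 = 32.2223; wedge = subsidy = 29.
Welfare loss = ½ × 32.2223 × 29 = 467.22.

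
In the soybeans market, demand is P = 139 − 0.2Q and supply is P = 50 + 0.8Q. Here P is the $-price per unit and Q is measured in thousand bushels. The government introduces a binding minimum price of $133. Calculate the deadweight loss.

$1740.50 thousand

Competitive equilibrium: 139 − 0.2Q = 50 + 0.8Q → Q* = 89, P* = 121.2.
At the floor P = 133, quantity demanded = (139 − 133)/0.2 = 30.
Sellers' marginal cost at Q' = 30: 50 + 0.8·30 = 74.
ΔQ = 89 − 30 = 59; wedge = 133 − 74 = 59.
DWL = ½ × 59 × 59 = $1740.50 thousand.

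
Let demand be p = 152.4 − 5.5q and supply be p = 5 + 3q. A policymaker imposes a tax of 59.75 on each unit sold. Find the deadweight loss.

Competitive equilibrium: 152.4 − 5.5q = 5 + 3q → q* = 17.3412, p* = 57.0235.
With the tax, the buyer price exceeds the seller price by 59.75: (152.4 − 5.5q) − (5 + 3q) = 59.75 → q' = 10.3118.
Δq = 17.3412 − 10.3118 = 7.0294; the wedge equals the tax, 59.75.
DWL = ½ × 7.0294 × 59.75 = 210.

210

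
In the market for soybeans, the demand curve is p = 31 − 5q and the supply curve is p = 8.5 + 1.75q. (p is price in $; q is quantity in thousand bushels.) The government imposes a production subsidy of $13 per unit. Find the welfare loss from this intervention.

Competitive equilibrium: 31 − 5q = 8.5 + 1.75q → q* = 3.3333, p* = 14.3333.
The subsidy lowers effective supply by 13: p = 1.75q − 4.5.
New quantity: 31 − 5q = 1.75q − 4.5 → q' = 5.2593.
Overproduction Δq = 5.2593 − 3.3333 = 1.926; wedge = subsidy = 13.
DWL = ½ × 1.926 × 13 = $12.52 thousand.

$12.52 thousand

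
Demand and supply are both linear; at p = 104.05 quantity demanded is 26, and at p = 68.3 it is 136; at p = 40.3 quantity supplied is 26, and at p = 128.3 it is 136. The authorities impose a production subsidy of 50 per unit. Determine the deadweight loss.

Demand slope = (68.3 − 104.05)/(136 − 26) = −0.325, so p = 112.5 − 0.325q.
Supply slope = (128.3 − 40.3)/(136 − 26) = 0.8, so p = 19.5 + 0.8q.
Competitive equilibrium: 112.5 − 0.325q = 19.5 + 0.8q → q* = 82.6667, p* = 85.6333.
The subsidy lowers effective supply by 50: p = 0.8q − 30.5.
New quantity: 112.5 − 0.325q = 0.8q − 30.5 → q' = 127.1111.
Overproduction Δq = 127.1111 − 82.6667 = 44.4444; wedge = subsidy = 50.
DWL = ½ × 44.4444 × 50 = 1111.11.

1111.11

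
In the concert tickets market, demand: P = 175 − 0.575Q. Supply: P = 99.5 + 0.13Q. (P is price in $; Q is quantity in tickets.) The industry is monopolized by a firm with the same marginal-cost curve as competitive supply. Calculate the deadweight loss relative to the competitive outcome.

$815.81

Competitive equilibrium: 175 − 0.575Q = 99.5 + 0.13Q → Q* = 107.0922, P* = 113.422.
Marginal revenue: MR = 175 − 1.15Q. Set MR = MC: 175 − 1.15Q = 99.5 + 0.13Q → Q_m = 58.9844.
Price P_m = 175 − 0.575·58.9844 = 141.084; MC(Q_m) = 99.5 + 0.13·58.9844 = 107.168.
Competitive Q* = 107.0922, so ΔQ = 48.1078; wedge = 141.084 − 107.168 = 33.916.
Deadweight loss = ½ × 48.1078 × 33.916 = $815.81.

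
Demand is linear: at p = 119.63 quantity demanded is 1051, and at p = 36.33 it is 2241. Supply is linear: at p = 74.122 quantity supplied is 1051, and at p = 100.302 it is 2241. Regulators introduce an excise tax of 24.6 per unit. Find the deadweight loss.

Demand slope = (36.33 − 119.63)/(2241 − 1051) = −0.07, so p = 193.2 − 0.07q.
Supply slope = (100.302 − 74.122)/(2241 − 1051) = 0.022, so p = 51 + 0.022q.
Competitive equilibrium: 193.2 − 0.07q = 51 + 0.022q → q* = 1545.6522, p* = 85.0043.
With the tax, the buyer price exceeds the seller price by 24.6: (193.2 − 0.07q) − (51 + 0.022q) = 24.6 → q' = 1278.2609.
Δq = 1545.6522 − 1278.2609 = 267.3913; the wedge equals the tax, 24.6.
The triangle = ½ × 267.3913 × 24.6 = 3288.91.

3288.91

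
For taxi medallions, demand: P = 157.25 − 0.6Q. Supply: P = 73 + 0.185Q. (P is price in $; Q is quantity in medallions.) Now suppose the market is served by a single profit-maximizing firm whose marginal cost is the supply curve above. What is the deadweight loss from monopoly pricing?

Competitive equilibrium: 157.25 − 0.6Q = 73 + 0.185Q → Q* = 107.3248, P* = 92.8551.
Marginal revenue: MR = 157.25 − 1.2Q. Set MR = MC: 157.25 − 1.2Q = 73 + 0.185Q → Q_m = 60.8303.
Price P_m = 157.25 − 0.6·60.8303 = 120.7518; MC(Q_m) = 73 + 0.185·60.8303 = 84.2536.
Competitive Q* = 107.3248, so ΔQ = 46.4945; wedge = 120.7518 − 84.2536 = 36.4982.
DWL = ½ × 46.4945 × 36.4982 = $848.48.

$848.48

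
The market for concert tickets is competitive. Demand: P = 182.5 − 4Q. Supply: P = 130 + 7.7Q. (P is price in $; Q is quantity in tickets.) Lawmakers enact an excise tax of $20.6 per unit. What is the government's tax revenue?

Competitive equilibrium: 182.5 − 4Q = 130 + 7.7Q → Q* = 4.4872, P* = 164.5513.
With the tax, the buyer price exceeds the seller price by 20.6: (182.5 − 4Q) − (130 + 7.7Q) = 20.6 → Q' = 2.7265.
Tax revenue = 20.6 × 2.7265 = $56.17.

$56.17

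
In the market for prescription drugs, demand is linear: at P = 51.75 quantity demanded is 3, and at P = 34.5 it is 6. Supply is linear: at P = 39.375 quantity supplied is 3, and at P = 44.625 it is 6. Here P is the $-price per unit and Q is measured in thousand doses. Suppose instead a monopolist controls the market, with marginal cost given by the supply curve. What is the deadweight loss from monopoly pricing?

Demand slope = (34.5 − 51.75)/(6 − 3) = −5.75, so P = 69 − 5.75Q.
Supply slope = (44.625 − 39.375)/(6 − 3) = 1.75, so P = 34.125 + 1.75Q.
Competitive equilibrium: 69 − 5.75Q = 34.125 + 1.75Q → Q* = 4.65, P* = 42.2625.
Marginal revenue: MR = 69 − 11.5Q. Set MR = MC: 69 − 11.5Q = 34.125 + 1.75Q → Q_m = 2.6321.
Price P_m = 69 − 5.75·2.6321 = 53.8654; MC(Q_m) = 34.125 + 1.75·2.6321 = 38.7312.
Competitive Q* = 4.65, so ΔQ = 2.0179; wedge = 53.8654 − 38.7312 = 15.1342.
DWL = ½ × 2.0179 × 15.1342 = $15.27 thousand.

$15.27 thousand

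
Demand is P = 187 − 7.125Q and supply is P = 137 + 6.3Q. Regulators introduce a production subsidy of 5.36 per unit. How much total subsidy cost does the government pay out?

22.10

Competitive equilibrium: 187 − 7.125Q = 137 + 6.3Q → Q* = 3.7244, P* = 160.4637.
The subsidy lowers effective supply by 5.36: P = 131.64 + 6.3Q.
New quantity: 187 − 7.125Q = 131.64 + 6.3Q → Q' = 4.1236.
Total subsidy cost = 5.36 × 4.1236 = 22.10.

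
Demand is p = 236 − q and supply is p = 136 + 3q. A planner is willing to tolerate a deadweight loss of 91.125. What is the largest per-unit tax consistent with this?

27

Competitive equilibrium: 236 − q = 136 + 3q → q* = 25, p* = 211.
A tax t gives Δq = t/4 and wedge t, so DWL = t²/8.
t²/8 = 91.125 → t² = 729 → t = 27.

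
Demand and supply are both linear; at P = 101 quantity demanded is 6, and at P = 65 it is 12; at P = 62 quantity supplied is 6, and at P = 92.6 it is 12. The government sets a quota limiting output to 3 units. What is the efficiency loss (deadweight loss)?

Demand slope = (65 − 101)/(12 − 6) = −6, so P = 137 − 6Q.
Supply slope = (92.6 − 62)/(12 − 6) = 5.1, so P = 31.4 + 5.1Q.
Competitive equilibrium: 137 − 6Q = 31.4 + 5.1Q → Q* = 9.5135, P* = 79.9189.
At Q = 3: demand price = 137 − 6·3 = 119; supply price = 31.4 + 5.1·3 = 46.7.
ΔQ = 9.5135 − 3 = 6.5135; wedge = 119 − 46.7 = 72.3.
Welfare loss = ½ × 6.5135 × 72.3 = 235.46.

235.46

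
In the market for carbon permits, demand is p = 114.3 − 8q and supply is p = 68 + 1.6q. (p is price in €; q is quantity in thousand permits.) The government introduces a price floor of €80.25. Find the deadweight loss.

Competitive equilibrium: 114.3 − 8q = 68 + 1.6q → q* = 4.8229, p* = 75.7167.
At the floor p = 80.25, quantity demanded = (114.3 − 80.25)/8 = 4.2563.
Sellers' marginal cost at q' = 4.2563: 68 + 1.6·4.2563 = 74.8101.
Δq = 4.8229 − 4.2563 = 0.5666; wedge = 80.25 − 74.8101 = 5.4399.
Deadweight loss = ½ × 0.5666 × 5.4399 = €1.54 thousand.

€1.54 thousand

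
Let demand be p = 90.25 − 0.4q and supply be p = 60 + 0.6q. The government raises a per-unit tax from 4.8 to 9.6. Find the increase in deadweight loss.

34.56

Competitive equilibrium: 90.25 − 0.4q = 60 + 0.6q → q* = 30.25, p* = 78.15.
For a per-unit tax t: Δq = t/1, so DWL = ½·t·(t/1) = t²/2.
At t = 4.8: DWL = 11.52. At t = 9.6: DWL = 46.08.
Increase = 46.08 − 11.52 = 34.56.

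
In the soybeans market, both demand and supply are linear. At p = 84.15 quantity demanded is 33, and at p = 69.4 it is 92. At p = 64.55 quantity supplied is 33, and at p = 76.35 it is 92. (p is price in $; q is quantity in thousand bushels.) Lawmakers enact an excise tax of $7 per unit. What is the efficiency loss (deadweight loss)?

$54.44 thousand

Demand slope = (69.4 − 84.15)/(92 − 33) = −0.25, so p = 92.4 − 0.25q.
Supply slope = (76.35 − 64.55)/(92 − 33) = 0.2, so p = 57.95 + 0.2q.
Competitive equilibrium: 92.4 − 0.25q = 57.95 + 0.2q → q* = 76.5556, p* = 73.2611.
With the tax, the buyer price exceeds the seller price by 7: (92.4 − 0.25q) − (57.95 + 0.2q) = 7 → q' = 61.
Δq = 76.5556 − 61 = 15.5556; the wedge equals the tax, 7.
The triangle = ½ × 15.5556 × 7 = $54.44 thousand.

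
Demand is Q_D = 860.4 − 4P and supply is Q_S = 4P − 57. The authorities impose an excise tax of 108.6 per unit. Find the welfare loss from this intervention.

In inverse form: demand P = 215.1 − 0.25Q, supply P = 14.25 + 0.25Q.
Competitive equilibrium: 215.1 − 0.25Q = 14.25 + 0.25Q → Q* = 401.7, P* = 114.675.
With the tax, the buyer price exceeds the seller price by 108.6: (215.1 − 0.25Q) − (14.25 + 0.25Q) = 108.6 → Q' = 184.5.
ΔQ = 401.7 − 184.5 = 217.2; the wedge equals the tax, 108.6.
Deadweight loss = ½ × 217.2 × 108.6 = 11793.96.

11793.96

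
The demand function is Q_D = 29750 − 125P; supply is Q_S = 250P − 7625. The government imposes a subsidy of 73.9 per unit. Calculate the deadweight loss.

227550.42

In inverse form: demand P = 238 − 0.008Q, supply P = 30.5 + 0.004Q.
Competitive equilibrium: 238 − 0.008Q = 30.5 + 0.004Q → Q* = 17291.6667, P* = 99.6667.
The subsidy lowers effective supply by 73.9: P = 0.004Q − 43.4.
New quantity: 238 − 0.008Q = 0.004Q − 43.4 → Q' = 23450.
Overproduction ΔQ = 23450 − 17291.6667 = 6158.3333; wedge = subsidy = 73.9.
DWL = ½ × 6158.3333 × 73.9 = 227550.42.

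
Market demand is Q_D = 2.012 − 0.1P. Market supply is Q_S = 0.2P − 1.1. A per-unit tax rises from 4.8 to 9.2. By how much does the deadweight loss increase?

In inverse form: demand P = 20.12 − 10Q, supply P = 5.5 + 5Q.
Competitive equilibrium: 20.12 − 10Q = 5.5 + 5Q → Q* = 0.9747, P* = 10.3733.
For a per-unit tax t: ΔQ = t/15, so DWL = ½·t·(t/15) = t²/30.
At t = 4.8: DWL = 0.768. At t = 9.2: DWL = 2.821.
Increase = 2.821 − 0.768 = 2.05.

2.05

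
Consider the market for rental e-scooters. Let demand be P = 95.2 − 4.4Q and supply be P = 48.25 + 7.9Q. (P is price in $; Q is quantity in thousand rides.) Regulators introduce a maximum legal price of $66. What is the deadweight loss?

$15.16 thousand

Competitive equilibrium: 95.2 − 4.4Q = 48.25 + 7.9Q → Q* = 3.8171, P* = 78.4049.
At the ceiling P = 66, quantity supplied = (66 − 48.25)/7.9 = 2.2468.
Willingness to pay at Q' = 2.2468: 95.2 − 4.4·2.2468 = 85.3141.
ΔQ = 3.8171 − 2.2468 = 1.5703; wedge = 85.3141 − 66 = 19.3141.
Welfare loss = ½ × 1.5703 × 19.3141 = $15.16 thousand.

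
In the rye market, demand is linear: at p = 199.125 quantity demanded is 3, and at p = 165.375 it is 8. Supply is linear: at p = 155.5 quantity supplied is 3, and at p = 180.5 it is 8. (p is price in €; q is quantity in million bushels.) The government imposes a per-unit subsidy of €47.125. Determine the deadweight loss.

€94.50 million

Demand slope = (165.375 − 199.125)/(8 − 3) = −6.75, so p = 219.375 − 6.75q.
Supply slope = (180.5 − 155.5)/(8 − 3) = 5, so p = 140.5 + 5q.
Competitive equilibrium: 219.375 − 6.75q = 140.5 + 5q → q* = 6.7128, p* = 174.0638.
The subsidy lowers effective supply by 47.125: p = 93.375 + 5q.
New quantity: 219.375 − 6.75q = 93.375 + 5q → q' = 10.7234.
Overproduction Δq = 10.7234 − 6.7128 = 4.0106; wedge = subsidy = 47.125.
Deadweight loss = ½ × 4.0106 × 47.125 = €94.50 million.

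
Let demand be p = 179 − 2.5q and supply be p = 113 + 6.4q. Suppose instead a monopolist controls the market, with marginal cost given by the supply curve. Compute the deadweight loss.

Competitive equilibrium: 179 − 2.5q = 113 + 6.4q → q* = 7.4157, p* = 160.4607.
Marginal revenue: MR = 179 − 5q. Set MR = MC: 179 − 5q = 113 + 6.4q → q_m = 5.7895.
Price p_m = 179 − 2.5·5.7895 = 164.5263; MC(q_m) = 113 + 6.4·5.7895 = 150.0528.
Competitive q* = 7.4157, so Δq = 1.6262; wedge = 164.5263 − 150.0528 = 14.4735.
Deadweight loss = ½ × 1.6262 × 14.4735 = 11.77.

11.77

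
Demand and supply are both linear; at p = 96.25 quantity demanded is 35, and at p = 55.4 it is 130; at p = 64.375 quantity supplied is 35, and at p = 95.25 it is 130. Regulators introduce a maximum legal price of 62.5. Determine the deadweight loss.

Demand slope = (55.4 − 96.25)/(130 − 35) = −0.43, so p = 111.3 − 0.43q.
Supply slope = (95.25 − 64.375)/(130 − 35) = 0.325, so p = 53 + 0.325q.
Competitive equilibrium: 111.3 − 0.43q = 53 + 0.325q → q* = 77.2185, p* = 78.096.
At the ceiling p = 62.5, quantity supplied = (62.5 − 53)/0.325 = 29.2308.
Willingness to pay at q' = 29.2308: 111.3 − 0.43·29.2308 = 98.7308.
Δq = 77.2185 − 29.2308 = 47.9877; wedge = 98.7308 − 62.5 = 36.2308.
Welfare loss = ½ × 47.9877 × 36.2308 = 869.32.

869.32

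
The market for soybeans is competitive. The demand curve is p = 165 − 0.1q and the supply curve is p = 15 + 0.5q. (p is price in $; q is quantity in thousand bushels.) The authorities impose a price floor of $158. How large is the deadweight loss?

Competitive equilibrium: 165 − 0.1q = 15 + 0.5q → q* = 250, p* = 140.
At the floor p = 158, quantity demanded = (165 − 158)/0.1 = 70.
Sellers' marginal cost at q' = 70: 15 + 0.5·70 = 50.
Δq = 250 − 70 = 180; wedge = 158 − 50 = 108.
DWL = ½ × 180 × 108 = $9720 thousand.

$9720 thousand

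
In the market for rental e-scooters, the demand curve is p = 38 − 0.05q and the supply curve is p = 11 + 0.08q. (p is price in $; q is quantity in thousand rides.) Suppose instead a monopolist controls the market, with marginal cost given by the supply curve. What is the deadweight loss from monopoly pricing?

$216.35 thousand

Competitive equilibrium: 38 − 0.05q = 11 + 0.08q → q* = 207.6923, p* = 27.6154.
Marginal revenue: MR = 38 − 0.1q. Set MR = MC: 38 − 0.1q = 11 + 0.08q → q_m = 150.
Price p_m = 38 − 0.05·150 = 30.5; MC(q_m) = 11 + 0.08·150 = 23.
Competitive q* = 207.6923, so Δq = 57.6923; wedge = 30.5 − 23 = 7.5.
Welfare loss = ½ × 57.6923 × 7.5 = $216.35 thousand.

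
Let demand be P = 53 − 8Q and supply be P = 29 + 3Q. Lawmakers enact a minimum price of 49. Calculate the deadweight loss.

Competitive equilibrium: 53 − 8Q = 29 + 3Q → Q* = 2.1818, P* = 35.5455.
At the floor P = 49, quantity demanded = (53 − 49)/8 = 0.5.
Sellers' marginal cost at Q' = 0.5: 29 + 3·0.5 = 30.5.
ΔQ = 2.1818 − 0.5 = 1.6818; wedge = 49 − 30.5 = 18.5.
DWL = ½ × 1.6818 × 18.5 = 15.56.

15.56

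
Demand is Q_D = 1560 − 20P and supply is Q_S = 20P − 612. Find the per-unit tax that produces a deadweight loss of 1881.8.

In inverse form: demand P = 78 − 0.05Q, supply P = 30.6 + 0.05Q.
Competitive equilibrium: 78 − 0.05Q = 30.6 + 0.05Q → Q* = 474, P* = 54.3.
A tax t gives ΔQ = t/0.1 and wedge t, so DWL = t²/0.2.
t²/0.2 = 1881.8 → t² = 376.36 → t = 19.4.

19.4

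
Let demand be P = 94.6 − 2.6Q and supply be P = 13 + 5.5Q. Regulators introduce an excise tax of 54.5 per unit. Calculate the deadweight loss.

Competitive equilibrium: 94.6 − 2.6Q = 13 + 5.5Q → Q* = 10.0741, P* = 68.4074.
With the tax, the buyer price exceeds the seller price by 54.5: (94.6 − 2.6Q) − (13 + 5.5Q) = 54.5 → Q' = 3.3457.
ΔQ = 10.0741 − 3.3457 = 6.7284; the wedge equals the tax, 54.5.
Deadweight loss = ½ × 6.7284 × 54.5 = 183.35.

183.35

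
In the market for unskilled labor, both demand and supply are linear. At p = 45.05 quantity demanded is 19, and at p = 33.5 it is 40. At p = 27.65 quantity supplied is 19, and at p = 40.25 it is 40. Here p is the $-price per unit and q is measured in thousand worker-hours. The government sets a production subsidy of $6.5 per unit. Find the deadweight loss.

Demand slope = (33.5 − 45.05)/(40 − 19) = −0.55, so p = 55.5 − 0.55q.
Supply slope = (40.25 − 27.65)/(40 − 19) = 0.6, so p = 16.25 + 0.6q.
Competitive equilibrium: 55.5 − 0.55q = 16.25 + 0.6q → q* = 34.1304, p* = 36.7283.
The subsidy lowers effective supply by 6.5: p = 9.75 + 0.6q.
New quantity: 55.5 − 0.55q = 9.75 + 0.6q → q' = 39.7826.
Overproduction Δq = 39.7826 − 34.1304 = 5.6522; wedge = subsidy = 6.5.
The triangle = ½ × 5.6522 × 6.5 = $18.37 thousand.

$18.37 thousand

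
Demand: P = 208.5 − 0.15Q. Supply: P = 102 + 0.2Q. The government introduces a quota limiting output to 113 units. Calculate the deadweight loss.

6403.29

Competitive equilibrium: 208.5 − 0.15Q = 102 + 0.2Q → Q* = 304.2857, P* = 162.8571.
At Q = 113: demand price = 208.5 − 0.15·113 = 191.55; supply price = 102 + 0.2·113 = 124.6.
ΔQ = 304.2857 − 113 = 191.2857; wedge = 191.55 − 124.6 = 66.95.
Deadweight loss = ½ × 191.2857 × 66.95 = 6403.29.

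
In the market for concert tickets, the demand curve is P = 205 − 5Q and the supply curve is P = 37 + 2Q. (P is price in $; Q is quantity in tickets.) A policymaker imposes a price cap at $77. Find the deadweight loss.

$56

Competitive equilibrium: 205 − 5Q = 37 + 2Q → Q* = 24, P* = 85.
At the ceiling P = 77, quantity supplied = (77 − 37)/2 = 20.
Willingness to pay at Q' = 20: 205 − 5·20 = 105.
ΔQ = 24 − 20 = 4; wedge = 105 − 77 = 28.
The triangle = ½ × 4 × 28 = $56.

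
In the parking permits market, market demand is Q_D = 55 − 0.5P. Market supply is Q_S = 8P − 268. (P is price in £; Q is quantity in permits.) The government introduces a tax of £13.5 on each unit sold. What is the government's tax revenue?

In inverse form: demand P = 110 − 2Q, supply P = 33.5 + 0.125Q.
Competitive equilibrium: 110 − 2Q = 33.5 + 0.125Q → Q* = 36, P* = 38.
With the tax, the buyer price exceeds the seller price by 13.5: (110 − 2Q) − (33.5 + 0.125Q) = 13.5 → Q' = 29.6471.
Tax revenue = 13.5 × 29.6471 = £400.24.

£400.24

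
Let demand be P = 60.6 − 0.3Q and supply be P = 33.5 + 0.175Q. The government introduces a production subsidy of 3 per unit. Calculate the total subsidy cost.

190.11

Competitive equilibrium: 60.6 − 0.3Q = 33.5 + 0.175Q → Q* = 57.0526, P* = 43.4842.
The subsidy lowers effective supply by 3: P = 30.5 + 0.175Q.
New quantity: 60.6 − 0.3Q = 30.5 + 0.175Q → Q' = 63.3684.
Total subsidy cost = 3 × 63.3684 = 190.11.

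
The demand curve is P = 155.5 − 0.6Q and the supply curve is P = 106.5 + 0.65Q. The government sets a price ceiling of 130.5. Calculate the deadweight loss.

Competitive equilibrium: 155.5 − 0.6Q = 106.5 + 0.65Q → Q* = 39.2, P* = 131.98.
At the ceiling P = 130.5, quantity supplied = (130.5 − 106.5)/0.65 = 36.9231.
Willingness to pay at Q' = 36.9231: 155.5 − 0.6·36.9231 = 133.3461.
ΔQ = 39.2 − 36.9231 = 2.2769; wedge = 133.3461 − 130.5 = 2.8461.
Deadweight loss = ½ × 2.2769 × 2.8461 = 3.24.

3.24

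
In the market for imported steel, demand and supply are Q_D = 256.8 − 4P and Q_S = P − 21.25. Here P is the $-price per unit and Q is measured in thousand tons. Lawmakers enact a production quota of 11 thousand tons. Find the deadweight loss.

$341.056 thousand

In inverse form: demand P = 64.2 − 0.25Q, supply P = 21.25 + Q.
Competitive equilibrium: 64.2 − 0.25Q = 21.25 + Q → Q* = 34.36, P* = 55.61.
At Q = 11: demand price = 64.2 − 0.25·11 = 61.45; supply price = 21.25 + 1·11 = 32.25.
ΔQ = 34.36 − 11 = 23.36; wedge = 61.45 − 32.25 = 29.2.
Welfare loss = ½ × 23.36 × 29.2 = $341.056 thousand.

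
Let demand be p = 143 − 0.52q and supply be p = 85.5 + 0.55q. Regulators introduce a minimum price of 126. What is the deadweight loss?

Competitive equilibrium: 143 − 0.52q = 85.5 + 0.55q → q* = 53.7383, p* = 115.0561.
At the floor p = 126, quantity demanded = (143 − 126)/0.52 = 32.6923.
Sellers' marginal cost at q' = 32.6923: 85.5 + 0.55·32.6923 = 103.4808.
Δq = 53.7383 − 32.6923 = 21.046; wedge = 126 − 103.4808 = 22.5192.
The triangle = ½ × 21.046 × 22.5192 = 236.97.

236.97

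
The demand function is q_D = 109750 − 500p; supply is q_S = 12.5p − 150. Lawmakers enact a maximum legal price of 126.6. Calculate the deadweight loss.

49428.67

In inverse form: demand p = 219.5 − 0.002q, supply p = 12 + 0.08q.
Competitive equilibrium: 219.5 − 0.002q = 12 + 0.08q → q* = 2530.4878, p* = 214.439.
At the ceiling p = 126.6, quantity supplied = (126.6 − 12)/0.08 = 1432.5.
Willingness to pay at q' = 1432.5: 219.5 − 0.002·1432.5 = 216.635.
Δq = 2530.4878 − 1432.5 = 1097.9878; wedge = 216.635 − 126.6 = 90.035.
The triangle = ½ × 1097.9878 × 90.035 = 49428.67.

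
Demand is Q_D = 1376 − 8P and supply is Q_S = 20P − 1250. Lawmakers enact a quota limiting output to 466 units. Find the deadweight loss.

In inverse form: demand P = 172 − 0.125Q, supply P = 62.5 + 0.05Q.
Competitive equilibrium: 172 − 0.125Q = 62.5 + 0.05Q → Q* = 625.7143, P* = 93.7857.
At Q = 466: demand price = 172 − 0.125·466 = 113.75; supply price = 62.5 + 0.05·466 = 85.8.
ΔQ = 625.7143 − 466 = 159.7143; wedge = 113.75 − 85.8 = 27.95.
Welfare loss = ½ × 159.7143 × 27.95 = 2232.01.

2232.01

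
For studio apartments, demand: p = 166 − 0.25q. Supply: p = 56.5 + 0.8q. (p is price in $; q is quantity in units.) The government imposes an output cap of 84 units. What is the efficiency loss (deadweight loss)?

$216.04

Competitive equilibrium: 166 − 0.25q = 56.5 + 0.8q → q* = 104.2857, p* = 139.9286.
At q = 84: demand price = 166 − 0.25·84 = 145; supply price = 56.5 + 0.8·84 = 123.7.
Δq = 104.2857 − 84 = 20.2857; wedge = 145 − 123.7 = 21.3.
DWL = ½ × 20.2857 × 21.3 = $216.04.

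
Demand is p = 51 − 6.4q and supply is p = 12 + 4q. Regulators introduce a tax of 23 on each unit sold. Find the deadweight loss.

25.43

Competitive equilibrium: 51 − 6.4q = 12 + 4q → q* = 3.75, p* = 27.
With the tax, the buyer price exceeds the seller price by 23: (51 − 6.4q) − (12 + 4q) = 23 → q' = 1.5385.
Δq = 3.75 − 1.5385 = 2.2115; the wedge equals the tax, 23.
The triangle = ½ × 2.2115 × 23 = 25.43.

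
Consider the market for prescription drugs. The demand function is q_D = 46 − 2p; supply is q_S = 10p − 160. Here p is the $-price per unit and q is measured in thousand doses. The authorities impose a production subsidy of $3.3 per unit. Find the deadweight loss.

In inverse form: demand p = 23 − 0.5q, supply p = 16 + 0.1q.
Competitive equilibrium: 23 − 0.5q = 16 + 0.1q → q* = 11.6667, p* = 17.1667.
The subsidy lowers effective supply by 3.3: p = 12.7 + 0.1q.
New quantity: 23 − 0.5q = 12.7 + 0.1q → q' = 17.1667.
Overproduction Δq = 17.1667 − 11.6667 = 5.5; wedge = subsidy = 3.3.
DWL = ½ × 5.5 × 3.3 = $9.075 thousand.

$9.075 thousand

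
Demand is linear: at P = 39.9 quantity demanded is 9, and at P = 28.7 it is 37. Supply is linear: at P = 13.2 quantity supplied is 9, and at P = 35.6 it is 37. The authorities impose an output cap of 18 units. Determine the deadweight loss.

Demand slope = (28.7 − 39.9)/(37 − 9) = −0.4, so P = 43.5 − 0.4Q.
Supply slope = (35.6 − 13.2)/(37 − 9) = 0.8, so P = 6 + 0.8Q.
Competitive equilibrium: 43.5 − 0.4Q = 6 + 0.8Q → Q* = 31.25, P* = 31.
At Q = 18: demand price = 43.5 − 0.4·18 = 36.3; supply price = 6 + 0.8·18 = 20.4.
ΔQ = 31.25 − 18 = 13.25; wedge = 36.3 − 20.4 = 15.9.
DWL = ½ × 13.25 × 15.9 = 105.34.

105.34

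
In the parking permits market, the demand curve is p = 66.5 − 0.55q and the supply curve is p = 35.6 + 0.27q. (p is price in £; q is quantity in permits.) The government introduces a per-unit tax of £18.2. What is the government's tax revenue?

Competitive equilibrium: 66.5 − 0.55q = 35.6 + 0.27q → q* = 37.6829, p* = 45.7744.
With the tax, the buyer price exceeds the seller price by 18.2: (66.5 − 0.55q) − (35.6 + 0.27q) = 18.2 → q' = 15.4878.
Tax revenue = 18.2 × 15.4878 = £281.88.

£281.88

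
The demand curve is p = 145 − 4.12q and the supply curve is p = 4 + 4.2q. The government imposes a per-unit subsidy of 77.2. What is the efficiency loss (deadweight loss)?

358.16

Competitive equilibrium: 145 − 4.12q = 4 + 4.2q → q* = 16.94712, p* = 75.17788.
The subsidy lowers effective supply by 77.2: p = 4.2q − 73.2.
New quantity: 145 − 4.12q = 4.2q − 73.2 → q' = 26.22596.
Overproduction Δq = 26.22596 − 16.94712 = 9.27884; wedge = subsidy = 77.2.
Deadweight loss = ½ × 9.27884 × 77.2 = 358.16.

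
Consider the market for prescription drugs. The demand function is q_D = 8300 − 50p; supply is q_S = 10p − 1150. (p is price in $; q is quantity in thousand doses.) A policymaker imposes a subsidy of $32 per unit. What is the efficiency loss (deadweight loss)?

$4266.67 thousand

In inverse form: demand p = 166 − 0.02q, supply p = 115 + 0.1q.
Competitive equilibrium: 166 − 0.02q = 115 + 0.1q → q* = 425, p* = 157.5.
The subsidy lowers effective supply by 32: p = 83 + 0.1q.
New quantity: 166 − 0.02q = 83 + 0.1q → q' = 691.6667.
Overproduction Δq = 691.6667 − 425 = 266.6667; wedge = subsidy = 32.
DWL = ½ × 266.6667 × 32 = $4266.67 thousand.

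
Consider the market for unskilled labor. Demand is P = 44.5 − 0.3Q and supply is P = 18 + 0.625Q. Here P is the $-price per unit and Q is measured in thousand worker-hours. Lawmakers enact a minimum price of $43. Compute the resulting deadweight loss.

Competitive equilibrium: 44.5 − 0.3Q = 18 + 0.625Q → Q* = 28.6486, P* = 35.9054.
At the floor P = 43, quantity demanded = (44.5 − 43)/0.3 = 5.
Sellers' marginal cost at Q' = 5: 18 + 0.625·5 = 21.125.
ΔQ = 28.6486 − 5 = 23.6486; wedge = 43 − 21.125 = 21.875.
Deadweight loss = ½ × 23.6486 × 21.875 = $258.66 thousand.

$258.66 thousand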